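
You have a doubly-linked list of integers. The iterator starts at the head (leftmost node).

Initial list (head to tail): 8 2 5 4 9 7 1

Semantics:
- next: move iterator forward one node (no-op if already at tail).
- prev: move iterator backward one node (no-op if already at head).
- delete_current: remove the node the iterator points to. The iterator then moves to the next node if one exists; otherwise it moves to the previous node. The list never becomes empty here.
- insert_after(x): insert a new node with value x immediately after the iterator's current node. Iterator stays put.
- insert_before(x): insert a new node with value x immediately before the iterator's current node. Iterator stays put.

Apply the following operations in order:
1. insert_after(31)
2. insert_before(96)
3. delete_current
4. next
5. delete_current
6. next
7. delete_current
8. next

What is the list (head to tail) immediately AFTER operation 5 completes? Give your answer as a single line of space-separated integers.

Answer: 96 31 5 4 9 7 1

Derivation:
After 1 (insert_after(31)): list=[8, 31, 2, 5, 4, 9, 7, 1] cursor@8
After 2 (insert_before(96)): list=[96, 8, 31, 2, 5, 4, 9, 7, 1] cursor@8
After 3 (delete_current): list=[96, 31, 2, 5, 4, 9, 7, 1] cursor@31
After 4 (next): list=[96, 31, 2, 5, 4, 9, 7, 1] cursor@2
After 5 (delete_current): list=[96, 31, 5, 4, 9, 7, 1] cursor@5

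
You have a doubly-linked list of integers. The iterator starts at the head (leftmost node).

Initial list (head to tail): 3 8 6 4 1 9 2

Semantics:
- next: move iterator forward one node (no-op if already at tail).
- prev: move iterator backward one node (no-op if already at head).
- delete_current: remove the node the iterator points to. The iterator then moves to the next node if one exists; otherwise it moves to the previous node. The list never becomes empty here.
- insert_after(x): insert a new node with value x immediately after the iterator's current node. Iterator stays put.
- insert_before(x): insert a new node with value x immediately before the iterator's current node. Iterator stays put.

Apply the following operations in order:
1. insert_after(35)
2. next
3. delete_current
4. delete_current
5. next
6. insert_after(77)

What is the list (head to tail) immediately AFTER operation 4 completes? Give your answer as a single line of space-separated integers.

Answer: 3 6 4 1 9 2

Derivation:
After 1 (insert_after(35)): list=[3, 35, 8, 6, 4, 1, 9, 2] cursor@3
After 2 (next): list=[3, 35, 8, 6, 4, 1, 9, 2] cursor@35
After 3 (delete_current): list=[3, 8, 6, 4, 1, 9, 2] cursor@8
After 4 (delete_current): list=[3, 6, 4, 1, 9, 2] cursor@6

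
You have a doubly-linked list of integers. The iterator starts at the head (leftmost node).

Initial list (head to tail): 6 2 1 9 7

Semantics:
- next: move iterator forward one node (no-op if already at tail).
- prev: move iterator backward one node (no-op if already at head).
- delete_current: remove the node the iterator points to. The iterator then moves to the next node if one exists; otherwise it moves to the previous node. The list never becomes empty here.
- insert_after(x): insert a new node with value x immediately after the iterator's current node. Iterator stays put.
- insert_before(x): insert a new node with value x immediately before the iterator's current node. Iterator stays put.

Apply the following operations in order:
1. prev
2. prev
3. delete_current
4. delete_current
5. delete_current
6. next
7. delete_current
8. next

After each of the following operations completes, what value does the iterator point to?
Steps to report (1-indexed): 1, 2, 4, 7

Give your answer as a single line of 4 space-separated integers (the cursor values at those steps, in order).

After 1 (prev): list=[6, 2, 1, 9, 7] cursor@6
After 2 (prev): list=[6, 2, 1, 9, 7] cursor@6
After 3 (delete_current): list=[2, 1, 9, 7] cursor@2
After 4 (delete_current): list=[1, 9, 7] cursor@1
After 5 (delete_current): list=[9, 7] cursor@9
After 6 (next): list=[9, 7] cursor@7
After 7 (delete_current): list=[9] cursor@9
After 8 (next): list=[9] cursor@9

Answer: 6 6 1 9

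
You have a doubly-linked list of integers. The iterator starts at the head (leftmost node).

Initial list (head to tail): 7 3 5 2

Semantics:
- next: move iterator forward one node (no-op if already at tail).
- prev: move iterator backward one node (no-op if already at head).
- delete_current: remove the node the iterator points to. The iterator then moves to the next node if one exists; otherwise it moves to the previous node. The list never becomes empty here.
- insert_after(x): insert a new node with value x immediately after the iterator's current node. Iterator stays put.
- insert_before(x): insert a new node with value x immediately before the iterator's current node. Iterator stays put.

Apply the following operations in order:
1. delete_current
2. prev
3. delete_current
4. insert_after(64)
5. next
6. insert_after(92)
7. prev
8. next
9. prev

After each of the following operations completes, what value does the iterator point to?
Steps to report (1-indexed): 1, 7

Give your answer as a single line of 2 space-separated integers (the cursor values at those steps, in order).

After 1 (delete_current): list=[3, 5, 2] cursor@3
After 2 (prev): list=[3, 5, 2] cursor@3
After 3 (delete_current): list=[5, 2] cursor@5
After 4 (insert_after(64)): list=[5, 64, 2] cursor@5
After 5 (next): list=[5, 64, 2] cursor@64
After 6 (insert_after(92)): list=[5, 64, 92, 2] cursor@64
After 7 (prev): list=[5, 64, 92, 2] cursor@5
After 8 (next): list=[5, 64, 92, 2] cursor@64
After 9 (prev): list=[5, 64, 92, 2] cursor@5

Answer: 3 5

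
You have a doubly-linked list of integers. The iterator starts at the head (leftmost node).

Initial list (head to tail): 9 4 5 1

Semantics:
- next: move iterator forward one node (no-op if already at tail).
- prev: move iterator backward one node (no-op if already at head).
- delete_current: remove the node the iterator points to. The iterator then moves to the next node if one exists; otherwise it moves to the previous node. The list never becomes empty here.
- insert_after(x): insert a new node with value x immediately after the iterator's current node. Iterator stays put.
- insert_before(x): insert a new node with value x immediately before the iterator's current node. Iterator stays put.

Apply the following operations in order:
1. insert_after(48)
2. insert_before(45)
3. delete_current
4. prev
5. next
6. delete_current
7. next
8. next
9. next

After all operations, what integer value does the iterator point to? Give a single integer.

After 1 (insert_after(48)): list=[9, 48, 4, 5, 1] cursor@9
After 2 (insert_before(45)): list=[45, 9, 48, 4, 5, 1] cursor@9
After 3 (delete_current): list=[45, 48, 4, 5, 1] cursor@48
After 4 (prev): list=[45, 48, 4, 5, 1] cursor@45
After 5 (next): list=[45, 48, 4, 5, 1] cursor@48
After 6 (delete_current): list=[45, 4, 5, 1] cursor@4
After 7 (next): list=[45, 4, 5, 1] cursor@5
After 8 (next): list=[45, 4, 5, 1] cursor@1
After 9 (next): list=[45, 4, 5, 1] cursor@1

Answer: 1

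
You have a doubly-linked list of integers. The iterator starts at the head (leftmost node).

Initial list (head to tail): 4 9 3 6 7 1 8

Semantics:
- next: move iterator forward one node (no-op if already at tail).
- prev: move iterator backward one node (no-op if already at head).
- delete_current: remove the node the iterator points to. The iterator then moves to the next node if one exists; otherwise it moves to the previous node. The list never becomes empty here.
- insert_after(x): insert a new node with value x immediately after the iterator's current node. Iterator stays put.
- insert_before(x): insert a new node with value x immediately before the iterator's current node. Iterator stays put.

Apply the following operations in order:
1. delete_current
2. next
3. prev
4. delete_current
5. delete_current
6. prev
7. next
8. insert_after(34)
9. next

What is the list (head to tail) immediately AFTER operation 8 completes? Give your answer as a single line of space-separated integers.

After 1 (delete_current): list=[9, 3, 6, 7, 1, 8] cursor@9
After 2 (next): list=[9, 3, 6, 7, 1, 8] cursor@3
After 3 (prev): list=[9, 3, 6, 7, 1, 8] cursor@9
After 4 (delete_current): list=[3, 6, 7, 1, 8] cursor@3
After 5 (delete_current): list=[6, 7, 1, 8] cursor@6
After 6 (prev): list=[6, 7, 1, 8] cursor@6
After 7 (next): list=[6, 7, 1, 8] cursor@7
After 8 (insert_after(34)): list=[6, 7, 34, 1, 8] cursor@7

Answer: 6 7 34 1 8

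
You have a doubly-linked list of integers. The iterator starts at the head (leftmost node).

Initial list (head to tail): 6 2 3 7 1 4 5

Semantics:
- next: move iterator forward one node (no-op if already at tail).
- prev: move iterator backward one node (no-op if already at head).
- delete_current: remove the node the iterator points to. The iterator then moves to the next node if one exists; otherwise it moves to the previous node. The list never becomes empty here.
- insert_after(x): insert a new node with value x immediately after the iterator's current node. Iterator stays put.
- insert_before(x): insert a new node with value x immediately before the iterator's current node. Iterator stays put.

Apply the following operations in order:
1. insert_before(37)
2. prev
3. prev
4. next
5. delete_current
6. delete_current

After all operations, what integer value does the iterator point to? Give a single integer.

After 1 (insert_before(37)): list=[37, 6, 2, 3, 7, 1, 4, 5] cursor@6
After 2 (prev): list=[37, 6, 2, 3, 7, 1, 4, 5] cursor@37
After 3 (prev): list=[37, 6, 2, 3, 7, 1, 4, 5] cursor@37
After 4 (next): list=[37, 6, 2, 3, 7, 1, 4, 5] cursor@6
After 5 (delete_current): list=[37, 2, 3, 7, 1, 4, 5] cursor@2
After 6 (delete_current): list=[37, 3, 7, 1, 4, 5] cursor@3

Answer: 3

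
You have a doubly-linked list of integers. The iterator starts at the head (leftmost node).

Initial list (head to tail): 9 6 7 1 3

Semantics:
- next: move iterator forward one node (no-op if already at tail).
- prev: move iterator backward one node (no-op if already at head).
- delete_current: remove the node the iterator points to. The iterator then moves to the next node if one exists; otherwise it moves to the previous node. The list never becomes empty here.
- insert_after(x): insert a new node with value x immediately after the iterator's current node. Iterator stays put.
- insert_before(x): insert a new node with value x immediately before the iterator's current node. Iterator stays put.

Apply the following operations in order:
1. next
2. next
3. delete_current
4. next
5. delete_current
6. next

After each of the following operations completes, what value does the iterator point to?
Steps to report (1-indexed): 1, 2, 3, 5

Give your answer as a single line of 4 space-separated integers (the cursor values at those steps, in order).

After 1 (next): list=[9, 6, 7, 1, 3] cursor@6
After 2 (next): list=[9, 6, 7, 1, 3] cursor@7
After 3 (delete_current): list=[9, 6, 1, 3] cursor@1
After 4 (next): list=[9, 6, 1, 3] cursor@3
After 5 (delete_current): list=[9, 6, 1] cursor@1
After 6 (next): list=[9, 6, 1] cursor@1

Answer: 6 7 1 1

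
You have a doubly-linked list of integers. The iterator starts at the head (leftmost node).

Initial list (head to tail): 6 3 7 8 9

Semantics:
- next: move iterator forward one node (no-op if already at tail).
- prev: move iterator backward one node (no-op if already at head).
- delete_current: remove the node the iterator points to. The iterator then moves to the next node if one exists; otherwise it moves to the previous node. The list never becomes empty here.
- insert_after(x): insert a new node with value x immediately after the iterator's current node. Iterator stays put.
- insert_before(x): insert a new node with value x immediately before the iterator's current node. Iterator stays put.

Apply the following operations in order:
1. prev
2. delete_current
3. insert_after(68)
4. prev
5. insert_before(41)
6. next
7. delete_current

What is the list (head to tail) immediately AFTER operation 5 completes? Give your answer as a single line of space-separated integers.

After 1 (prev): list=[6, 3, 7, 8, 9] cursor@6
After 2 (delete_current): list=[3, 7, 8, 9] cursor@3
After 3 (insert_after(68)): list=[3, 68, 7, 8, 9] cursor@3
After 4 (prev): list=[3, 68, 7, 8, 9] cursor@3
After 5 (insert_before(41)): list=[41, 3, 68, 7, 8, 9] cursor@3

Answer: 41 3 68 7 8 9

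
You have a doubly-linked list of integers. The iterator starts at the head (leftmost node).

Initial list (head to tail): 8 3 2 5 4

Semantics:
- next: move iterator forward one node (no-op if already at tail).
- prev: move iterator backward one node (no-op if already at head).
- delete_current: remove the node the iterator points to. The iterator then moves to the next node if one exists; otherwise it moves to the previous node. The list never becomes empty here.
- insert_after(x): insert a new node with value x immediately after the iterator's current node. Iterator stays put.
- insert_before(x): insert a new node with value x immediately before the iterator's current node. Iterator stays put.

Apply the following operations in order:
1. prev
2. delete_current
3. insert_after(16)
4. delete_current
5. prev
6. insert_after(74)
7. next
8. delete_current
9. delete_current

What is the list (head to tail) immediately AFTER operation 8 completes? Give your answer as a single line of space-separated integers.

Answer: 16 2 5 4

Derivation:
After 1 (prev): list=[8, 3, 2, 5, 4] cursor@8
After 2 (delete_current): list=[3, 2, 5, 4] cursor@3
After 3 (insert_after(16)): list=[3, 16, 2, 5, 4] cursor@3
After 4 (delete_current): list=[16, 2, 5, 4] cursor@16
After 5 (prev): list=[16, 2, 5, 4] cursor@16
After 6 (insert_after(74)): list=[16, 74, 2, 5, 4] cursor@16
After 7 (next): list=[16, 74, 2, 5, 4] cursor@74
After 8 (delete_current): list=[16, 2, 5, 4] cursor@2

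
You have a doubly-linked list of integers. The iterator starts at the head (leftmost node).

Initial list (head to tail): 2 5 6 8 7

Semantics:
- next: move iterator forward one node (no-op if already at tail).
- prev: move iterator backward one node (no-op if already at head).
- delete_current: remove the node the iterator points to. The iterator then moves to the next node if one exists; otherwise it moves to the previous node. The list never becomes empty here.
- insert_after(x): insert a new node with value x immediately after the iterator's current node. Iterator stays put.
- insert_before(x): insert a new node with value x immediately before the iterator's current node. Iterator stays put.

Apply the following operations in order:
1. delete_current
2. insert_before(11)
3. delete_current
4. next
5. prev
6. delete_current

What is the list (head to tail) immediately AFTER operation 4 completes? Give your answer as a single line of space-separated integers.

Answer: 11 6 8 7

Derivation:
After 1 (delete_current): list=[5, 6, 8, 7] cursor@5
After 2 (insert_before(11)): list=[11, 5, 6, 8, 7] cursor@5
After 3 (delete_current): list=[11, 6, 8, 7] cursor@6
After 4 (next): list=[11, 6, 8, 7] cursor@8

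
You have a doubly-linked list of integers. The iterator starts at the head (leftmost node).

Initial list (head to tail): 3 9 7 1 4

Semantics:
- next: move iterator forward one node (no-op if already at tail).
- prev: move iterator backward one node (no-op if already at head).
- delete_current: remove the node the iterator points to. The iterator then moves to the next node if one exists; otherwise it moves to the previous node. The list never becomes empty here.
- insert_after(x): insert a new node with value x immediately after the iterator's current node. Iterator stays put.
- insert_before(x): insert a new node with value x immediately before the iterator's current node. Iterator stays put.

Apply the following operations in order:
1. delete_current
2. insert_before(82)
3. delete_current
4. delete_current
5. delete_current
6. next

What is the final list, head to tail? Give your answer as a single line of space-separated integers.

After 1 (delete_current): list=[9, 7, 1, 4] cursor@9
After 2 (insert_before(82)): list=[82, 9, 7, 1, 4] cursor@9
After 3 (delete_current): list=[82, 7, 1, 4] cursor@7
After 4 (delete_current): list=[82, 1, 4] cursor@1
After 5 (delete_current): list=[82, 4] cursor@4
After 6 (next): list=[82, 4] cursor@4

Answer: 82 4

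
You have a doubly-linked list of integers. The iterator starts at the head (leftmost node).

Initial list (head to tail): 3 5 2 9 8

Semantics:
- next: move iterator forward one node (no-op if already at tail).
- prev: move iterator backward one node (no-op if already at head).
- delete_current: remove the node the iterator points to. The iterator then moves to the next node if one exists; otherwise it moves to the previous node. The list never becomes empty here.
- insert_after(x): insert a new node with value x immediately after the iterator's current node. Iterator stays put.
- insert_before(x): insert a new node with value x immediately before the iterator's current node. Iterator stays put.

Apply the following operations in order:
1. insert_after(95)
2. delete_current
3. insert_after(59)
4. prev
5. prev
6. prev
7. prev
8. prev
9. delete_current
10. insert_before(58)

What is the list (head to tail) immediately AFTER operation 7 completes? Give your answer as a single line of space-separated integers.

After 1 (insert_after(95)): list=[3, 95, 5, 2, 9, 8] cursor@3
After 2 (delete_current): list=[95, 5, 2, 9, 8] cursor@95
After 3 (insert_after(59)): list=[95, 59, 5, 2, 9, 8] cursor@95
After 4 (prev): list=[95, 59, 5, 2, 9, 8] cursor@95
After 5 (prev): list=[95, 59, 5, 2, 9, 8] cursor@95
After 6 (prev): list=[95, 59, 5, 2, 9, 8] cursor@95
After 7 (prev): list=[95, 59, 5, 2, 9, 8] cursor@95

Answer: 95 59 5 2 9 8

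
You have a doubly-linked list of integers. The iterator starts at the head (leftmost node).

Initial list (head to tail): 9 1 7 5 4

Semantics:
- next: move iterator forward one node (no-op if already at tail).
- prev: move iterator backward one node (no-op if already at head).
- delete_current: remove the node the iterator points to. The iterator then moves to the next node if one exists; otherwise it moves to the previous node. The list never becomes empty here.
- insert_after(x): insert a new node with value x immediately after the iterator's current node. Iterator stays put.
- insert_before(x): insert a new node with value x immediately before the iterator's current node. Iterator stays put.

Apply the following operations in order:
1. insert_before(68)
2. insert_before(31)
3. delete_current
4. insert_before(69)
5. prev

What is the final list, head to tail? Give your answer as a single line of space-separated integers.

Answer: 68 31 69 1 7 5 4

Derivation:
After 1 (insert_before(68)): list=[68, 9, 1, 7, 5, 4] cursor@9
After 2 (insert_before(31)): list=[68, 31, 9, 1, 7, 5, 4] cursor@9
After 3 (delete_current): list=[68, 31, 1, 7, 5, 4] cursor@1
After 4 (insert_before(69)): list=[68, 31, 69, 1, 7, 5, 4] cursor@1
After 5 (prev): list=[68, 31, 69, 1, 7, 5, 4] cursor@69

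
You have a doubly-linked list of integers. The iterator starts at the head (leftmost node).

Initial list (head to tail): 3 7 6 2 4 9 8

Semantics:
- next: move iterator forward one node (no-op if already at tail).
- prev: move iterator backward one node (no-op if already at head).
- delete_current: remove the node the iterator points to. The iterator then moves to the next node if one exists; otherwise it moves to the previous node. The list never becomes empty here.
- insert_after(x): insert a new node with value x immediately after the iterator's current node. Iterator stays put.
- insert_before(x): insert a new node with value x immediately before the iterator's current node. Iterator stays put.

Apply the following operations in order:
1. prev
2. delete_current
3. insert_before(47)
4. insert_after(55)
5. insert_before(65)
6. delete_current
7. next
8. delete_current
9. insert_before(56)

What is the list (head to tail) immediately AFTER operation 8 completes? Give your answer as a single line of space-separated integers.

Answer: 47 65 55 2 4 9 8

Derivation:
After 1 (prev): list=[3, 7, 6, 2, 4, 9, 8] cursor@3
After 2 (delete_current): list=[7, 6, 2, 4, 9, 8] cursor@7
After 3 (insert_before(47)): list=[47, 7, 6, 2, 4, 9, 8] cursor@7
After 4 (insert_after(55)): list=[47, 7, 55, 6, 2, 4, 9, 8] cursor@7
After 5 (insert_before(65)): list=[47, 65, 7, 55, 6, 2, 4, 9, 8] cursor@7
After 6 (delete_current): list=[47, 65, 55, 6, 2, 4, 9, 8] cursor@55
After 7 (next): list=[47, 65, 55, 6, 2, 4, 9, 8] cursor@6
After 8 (delete_current): list=[47, 65, 55, 2, 4, 9, 8] cursor@2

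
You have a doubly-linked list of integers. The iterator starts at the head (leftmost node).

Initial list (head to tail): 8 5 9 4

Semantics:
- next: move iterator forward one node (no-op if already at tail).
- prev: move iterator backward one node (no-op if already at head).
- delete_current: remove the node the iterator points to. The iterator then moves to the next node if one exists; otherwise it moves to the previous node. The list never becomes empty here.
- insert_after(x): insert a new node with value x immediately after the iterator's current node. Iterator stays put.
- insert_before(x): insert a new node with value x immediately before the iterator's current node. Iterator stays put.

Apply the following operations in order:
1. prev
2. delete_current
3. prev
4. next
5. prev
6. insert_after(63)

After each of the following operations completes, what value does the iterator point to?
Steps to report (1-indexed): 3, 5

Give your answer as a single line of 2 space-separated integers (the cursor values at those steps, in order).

Answer: 5 5

Derivation:
After 1 (prev): list=[8, 5, 9, 4] cursor@8
After 2 (delete_current): list=[5, 9, 4] cursor@5
After 3 (prev): list=[5, 9, 4] cursor@5
After 4 (next): list=[5, 9, 4] cursor@9
After 5 (prev): list=[5, 9, 4] cursor@5
After 6 (insert_after(63)): list=[5, 63, 9, 4] cursor@5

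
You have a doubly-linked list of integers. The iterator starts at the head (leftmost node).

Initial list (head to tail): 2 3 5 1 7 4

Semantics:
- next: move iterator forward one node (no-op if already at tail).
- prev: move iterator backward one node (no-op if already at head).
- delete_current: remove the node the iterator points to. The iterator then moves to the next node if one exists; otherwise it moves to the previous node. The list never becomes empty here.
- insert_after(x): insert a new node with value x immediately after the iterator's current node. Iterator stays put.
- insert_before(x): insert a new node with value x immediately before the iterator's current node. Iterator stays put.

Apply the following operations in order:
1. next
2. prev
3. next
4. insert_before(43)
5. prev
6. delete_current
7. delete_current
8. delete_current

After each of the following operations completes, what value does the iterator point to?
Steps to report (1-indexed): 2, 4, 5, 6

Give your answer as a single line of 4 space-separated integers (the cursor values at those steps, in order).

After 1 (next): list=[2, 3, 5, 1, 7, 4] cursor@3
After 2 (prev): list=[2, 3, 5, 1, 7, 4] cursor@2
After 3 (next): list=[2, 3, 5, 1, 7, 4] cursor@3
After 4 (insert_before(43)): list=[2, 43, 3, 5, 1, 7, 4] cursor@3
After 5 (prev): list=[2, 43, 3, 5, 1, 7, 4] cursor@43
After 6 (delete_current): list=[2, 3, 5, 1, 7, 4] cursor@3
After 7 (delete_current): list=[2, 5, 1, 7, 4] cursor@5
After 8 (delete_current): list=[2, 1, 7, 4] cursor@1

Answer: 2 3 43 3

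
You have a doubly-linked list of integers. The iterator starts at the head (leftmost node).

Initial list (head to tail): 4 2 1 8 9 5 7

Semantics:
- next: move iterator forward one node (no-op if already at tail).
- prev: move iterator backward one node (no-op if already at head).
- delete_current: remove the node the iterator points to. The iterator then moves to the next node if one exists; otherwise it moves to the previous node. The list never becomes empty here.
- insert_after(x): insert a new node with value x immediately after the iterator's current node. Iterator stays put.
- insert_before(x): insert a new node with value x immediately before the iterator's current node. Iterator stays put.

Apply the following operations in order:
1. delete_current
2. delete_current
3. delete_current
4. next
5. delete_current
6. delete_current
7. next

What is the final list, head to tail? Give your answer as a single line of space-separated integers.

Answer: 8 7

Derivation:
After 1 (delete_current): list=[2, 1, 8, 9, 5, 7] cursor@2
After 2 (delete_current): list=[1, 8, 9, 5, 7] cursor@1
After 3 (delete_current): list=[8, 9, 5, 7] cursor@8
After 4 (next): list=[8, 9, 5, 7] cursor@9
After 5 (delete_current): list=[8, 5, 7] cursor@5
After 6 (delete_current): list=[8, 7] cursor@7
After 7 (next): list=[8, 7] cursor@7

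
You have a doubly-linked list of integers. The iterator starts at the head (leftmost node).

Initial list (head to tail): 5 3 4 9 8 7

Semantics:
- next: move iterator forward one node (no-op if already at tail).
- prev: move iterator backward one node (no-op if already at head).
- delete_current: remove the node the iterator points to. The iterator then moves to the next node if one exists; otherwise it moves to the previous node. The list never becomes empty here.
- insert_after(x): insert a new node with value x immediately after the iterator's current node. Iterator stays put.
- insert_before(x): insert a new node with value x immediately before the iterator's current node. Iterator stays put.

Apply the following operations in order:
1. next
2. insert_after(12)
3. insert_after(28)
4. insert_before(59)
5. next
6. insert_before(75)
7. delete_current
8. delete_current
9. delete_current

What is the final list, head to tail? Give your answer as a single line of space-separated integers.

After 1 (next): list=[5, 3, 4, 9, 8, 7] cursor@3
After 2 (insert_after(12)): list=[5, 3, 12, 4, 9, 8, 7] cursor@3
After 3 (insert_after(28)): list=[5, 3, 28, 12, 4, 9, 8, 7] cursor@3
After 4 (insert_before(59)): list=[5, 59, 3, 28, 12, 4, 9, 8, 7] cursor@3
After 5 (next): list=[5, 59, 3, 28, 12, 4, 9, 8, 7] cursor@28
After 6 (insert_before(75)): list=[5, 59, 3, 75, 28, 12, 4, 9, 8, 7] cursor@28
After 7 (delete_current): list=[5, 59, 3, 75, 12, 4, 9, 8, 7] cursor@12
After 8 (delete_current): list=[5, 59, 3, 75, 4, 9, 8, 7] cursor@4
After 9 (delete_current): list=[5, 59, 3, 75, 9, 8, 7] cursor@9

Answer: 5 59 3 75 9 8 7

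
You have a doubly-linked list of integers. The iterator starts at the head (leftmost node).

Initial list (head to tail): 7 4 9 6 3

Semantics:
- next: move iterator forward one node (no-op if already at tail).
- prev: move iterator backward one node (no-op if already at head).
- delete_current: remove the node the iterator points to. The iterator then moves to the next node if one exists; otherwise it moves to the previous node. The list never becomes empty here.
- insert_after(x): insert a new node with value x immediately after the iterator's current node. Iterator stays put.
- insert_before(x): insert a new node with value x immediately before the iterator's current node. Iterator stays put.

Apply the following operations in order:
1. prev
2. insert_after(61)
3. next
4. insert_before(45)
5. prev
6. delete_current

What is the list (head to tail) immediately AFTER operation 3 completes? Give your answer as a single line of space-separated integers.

After 1 (prev): list=[7, 4, 9, 6, 3] cursor@7
After 2 (insert_after(61)): list=[7, 61, 4, 9, 6, 3] cursor@7
After 3 (next): list=[7, 61, 4, 9, 6, 3] cursor@61

Answer: 7 61 4 9 6 3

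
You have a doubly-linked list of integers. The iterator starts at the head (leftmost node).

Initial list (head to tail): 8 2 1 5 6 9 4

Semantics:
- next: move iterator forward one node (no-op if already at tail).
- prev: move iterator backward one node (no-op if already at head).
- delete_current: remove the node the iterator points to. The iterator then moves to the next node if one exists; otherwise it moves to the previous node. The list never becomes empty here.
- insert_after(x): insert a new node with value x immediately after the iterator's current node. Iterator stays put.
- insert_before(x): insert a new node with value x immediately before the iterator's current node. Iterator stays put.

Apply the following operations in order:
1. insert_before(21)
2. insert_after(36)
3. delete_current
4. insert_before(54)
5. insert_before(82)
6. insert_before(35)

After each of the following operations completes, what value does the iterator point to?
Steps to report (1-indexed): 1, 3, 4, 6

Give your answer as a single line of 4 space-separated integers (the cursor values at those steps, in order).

Answer: 8 36 36 36

Derivation:
After 1 (insert_before(21)): list=[21, 8, 2, 1, 5, 6, 9, 4] cursor@8
After 2 (insert_after(36)): list=[21, 8, 36, 2, 1, 5, 6, 9, 4] cursor@8
After 3 (delete_current): list=[21, 36, 2, 1, 5, 6, 9, 4] cursor@36
After 4 (insert_before(54)): list=[21, 54, 36, 2, 1, 5, 6, 9, 4] cursor@36
After 5 (insert_before(82)): list=[21, 54, 82, 36, 2, 1, 5, 6, 9, 4] cursor@36
After 6 (insert_before(35)): list=[21, 54, 82, 35, 36, 2, 1, 5, 6, 9, 4] cursor@36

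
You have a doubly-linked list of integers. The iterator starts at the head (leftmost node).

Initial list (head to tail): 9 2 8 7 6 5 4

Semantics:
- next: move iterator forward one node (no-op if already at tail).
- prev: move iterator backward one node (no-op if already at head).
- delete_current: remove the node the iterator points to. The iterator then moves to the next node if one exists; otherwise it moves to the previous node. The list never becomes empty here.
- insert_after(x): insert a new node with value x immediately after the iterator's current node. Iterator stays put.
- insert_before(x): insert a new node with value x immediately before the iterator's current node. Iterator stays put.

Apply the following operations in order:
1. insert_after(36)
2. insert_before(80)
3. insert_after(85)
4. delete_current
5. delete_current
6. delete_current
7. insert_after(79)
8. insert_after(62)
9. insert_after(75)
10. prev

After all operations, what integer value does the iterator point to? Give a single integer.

Answer: 80

Derivation:
After 1 (insert_after(36)): list=[9, 36, 2, 8, 7, 6, 5, 4] cursor@9
After 2 (insert_before(80)): list=[80, 9, 36, 2, 8, 7, 6, 5, 4] cursor@9
After 3 (insert_after(85)): list=[80, 9, 85, 36, 2, 8, 7, 6, 5, 4] cursor@9
After 4 (delete_current): list=[80, 85, 36, 2, 8, 7, 6, 5, 4] cursor@85
After 5 (delete_current): list=[80, 36, 2, 8, 7, 6, 5, 4] cursor@36
After 6 (delete_current): list=[80, 2, 8, 7, 6, 5, 4] cursor@2
After 7 (insert_after(79)): list=[80, 2, 79, 8, 7, 6, 5, 4] cursor@2
After 8 (insert_after(62)): list=[80, 2, 62, 79, 8, 7, 6, 5, 4] cursor@2
After 9 (insert_after(75)): list=[80, 2, 75, 62, 79, 8, 7, 6, 5, 4] cursor@2
After 10 (prev): list=[80, 2, 75, 62, 79, 8, 7, 6, 5, 4] cursor@80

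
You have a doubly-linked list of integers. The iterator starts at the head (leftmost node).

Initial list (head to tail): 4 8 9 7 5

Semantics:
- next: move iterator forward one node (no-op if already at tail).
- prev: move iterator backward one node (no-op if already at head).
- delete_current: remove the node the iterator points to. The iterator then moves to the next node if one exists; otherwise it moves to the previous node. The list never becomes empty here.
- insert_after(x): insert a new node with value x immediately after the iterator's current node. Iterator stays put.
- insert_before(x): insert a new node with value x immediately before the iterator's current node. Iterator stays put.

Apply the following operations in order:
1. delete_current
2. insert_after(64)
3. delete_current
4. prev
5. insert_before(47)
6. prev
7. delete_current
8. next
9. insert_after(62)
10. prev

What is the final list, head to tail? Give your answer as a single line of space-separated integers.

Answer: 64 9 62 7 5

Derivation:
After 1 (delete_current): list=[8, 9, 7, 5] cursor@8
After 2 (insert_after(64)): list=[8, 64, 9, 7, 5] cursor@8
After 3 (delete_current): list=[64, 9, 7, 5] cursor@64
After 4 (prev): list=[64, 9, 7, 5] cursor@64
After 5 (insert_before(47)): list=[47, 64, 9, 7, 5] cursor@64
After 6 (prev): list=[47, 64, 9, 7, 5] cursor@47
After 7 (delete_current): list=[64, 9, 7, 5] cursor@64
After 8 (next): list=[64, 9, 7, 5] cursor@9
After 9 (insert_after(62)): list=[64, 9, 62, 7, 5] cursor@9
After 10 (prev): list=[64, 9, 62, 7, 5] cursor@64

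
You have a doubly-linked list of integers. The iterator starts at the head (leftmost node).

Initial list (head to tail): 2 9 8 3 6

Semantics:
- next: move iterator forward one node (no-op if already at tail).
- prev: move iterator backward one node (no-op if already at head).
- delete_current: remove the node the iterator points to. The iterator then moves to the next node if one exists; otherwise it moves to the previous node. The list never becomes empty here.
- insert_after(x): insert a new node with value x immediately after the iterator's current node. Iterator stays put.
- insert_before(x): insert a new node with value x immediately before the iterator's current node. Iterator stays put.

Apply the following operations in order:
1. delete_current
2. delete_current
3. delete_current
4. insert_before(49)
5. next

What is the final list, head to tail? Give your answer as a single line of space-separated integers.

After 1 (delete_current): list=[9, 8, 3, 6] cursor@9
After 2 (delete_current): list=[8, 3, 6] cursor@8
After 3 (delete_current): list=[3, 6] cursor@3
After 4 (insert_before(49)): list=[49, 3, 6] cursor@3
After 5 (next): list=[49, 3, 6] cursor@6

Answer: 49 3 6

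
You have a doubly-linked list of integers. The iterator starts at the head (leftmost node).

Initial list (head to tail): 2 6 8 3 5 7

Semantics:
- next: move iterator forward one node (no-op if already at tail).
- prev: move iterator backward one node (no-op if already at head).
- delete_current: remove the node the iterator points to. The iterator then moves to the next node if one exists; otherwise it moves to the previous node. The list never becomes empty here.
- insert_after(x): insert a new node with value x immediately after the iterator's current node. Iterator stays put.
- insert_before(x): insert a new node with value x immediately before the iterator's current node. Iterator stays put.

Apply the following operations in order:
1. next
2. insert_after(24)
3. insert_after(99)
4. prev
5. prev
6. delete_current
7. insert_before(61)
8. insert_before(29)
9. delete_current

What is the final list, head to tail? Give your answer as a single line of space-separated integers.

After 1 (next): list=[2, 6, 8, 3, 5, 7] cursor@6
After 2 (insert_after(24)): list=[2, 6, 24, 8, 3, 5, 7] cursor@6
After 3 (insert_after(99)): list=[2, 6, 99, 24, 8, 3, 5, 7] cursor@6
After 4 (prev): list=[2, 6, 99, 24, 8, 3, 5, 7] cursor@2
After 5 (prev): list=[2, 6, 99, 24, 8, 3, 5, 7] cursor@2
After 6 (delete_current): list=[6, 99, 24, 8, 3, 5, 7] cursor@6
After 7 (insert_before(61)): list=[61, 6, 99, 24, 8, 3, 5, 7] cursor@6
After 8 (insert_before(29)): list=[61, 29, 6, 99, 24, 8, 3, 5, 7] cursor@6
After 9 (delete_current): list=[61, 29, 99, 24, 8, 3, 5, 7] cursor@99

Answer: 61 29 99 24 8 3 5 7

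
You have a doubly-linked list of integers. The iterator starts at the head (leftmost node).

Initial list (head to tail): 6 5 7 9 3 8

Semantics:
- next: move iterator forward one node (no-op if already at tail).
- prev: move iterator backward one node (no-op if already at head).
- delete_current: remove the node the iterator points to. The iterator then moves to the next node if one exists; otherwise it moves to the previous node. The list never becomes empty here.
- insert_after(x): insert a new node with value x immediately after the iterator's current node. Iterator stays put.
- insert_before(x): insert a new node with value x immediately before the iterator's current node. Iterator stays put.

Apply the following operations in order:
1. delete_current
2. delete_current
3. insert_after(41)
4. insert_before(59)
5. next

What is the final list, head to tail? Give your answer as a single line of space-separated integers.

Answer: 59 7 41 9 3 8

Derivation:
After 1 (delete_current): list=[5, 7, 9, 3, 8] cursor@5
After 2 (delete_current): list=[7, 9, 3, 8] cursor@7
After 3 (insert_after(41)): list=[7, 41, 9, 3, 8] cursor@7
After 4 (insert_before(59)): list=[59, 7, 41, 9, 3, 8] cursor@7
After 5 (next): list=[59, 7, 41, 9, 3, 8] cursor@41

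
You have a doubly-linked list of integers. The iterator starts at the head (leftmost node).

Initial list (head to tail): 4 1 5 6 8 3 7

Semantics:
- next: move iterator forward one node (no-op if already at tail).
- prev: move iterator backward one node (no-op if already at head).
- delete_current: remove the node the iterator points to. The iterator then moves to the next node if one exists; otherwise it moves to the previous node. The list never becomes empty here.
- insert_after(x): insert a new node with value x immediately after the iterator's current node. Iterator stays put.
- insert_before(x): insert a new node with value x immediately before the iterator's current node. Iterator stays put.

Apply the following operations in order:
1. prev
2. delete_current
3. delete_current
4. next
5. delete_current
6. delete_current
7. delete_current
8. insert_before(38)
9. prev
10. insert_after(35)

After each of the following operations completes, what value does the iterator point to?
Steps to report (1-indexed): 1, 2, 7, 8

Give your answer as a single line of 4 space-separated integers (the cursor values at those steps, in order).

After 1 (prev): list=[4, 1, 5, 6, 8, 3, 7] cursor@4
After 2 (delete_current): list=[1, 5, 6, 8, 3, 7] cursor@1
After 3 (delete_current): list=[5, 6, 8, 3, 7] cursor@5
After 4 (next): list=[5, 6, 8, 3, 7] cursor@6
After 5 (delete_current): list=[5, 8, 3, 7] cursor@8
After 6 (delete_current): list=[5, 3, 7] cursor@3
After 7 (delete_current): list=[5, 7] cursor@7
After 8 (insert_before(38)): list=[5, 38, 7] cursor@7
After 9 (prev): list=[5, 38, 7] cursor@38
After 10 (insert_after(35)): list=[5, 38, 35, 7] cursor@38

Answer: 4 1 7 7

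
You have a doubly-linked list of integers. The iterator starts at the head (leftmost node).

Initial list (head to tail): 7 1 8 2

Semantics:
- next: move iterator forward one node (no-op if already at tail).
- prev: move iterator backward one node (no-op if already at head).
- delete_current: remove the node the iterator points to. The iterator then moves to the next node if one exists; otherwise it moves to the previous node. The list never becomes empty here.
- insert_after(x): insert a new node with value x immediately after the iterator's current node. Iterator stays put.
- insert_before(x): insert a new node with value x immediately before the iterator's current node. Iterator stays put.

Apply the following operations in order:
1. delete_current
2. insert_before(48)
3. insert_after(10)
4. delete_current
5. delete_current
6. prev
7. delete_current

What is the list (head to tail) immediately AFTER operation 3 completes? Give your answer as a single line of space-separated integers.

After 1 (delete_current): list=[1, 8, 2] cursor@1
After 2 (insert_before(48)): list=[48, 1, 8, 2] cursor@1
After 3 (insert_after(10)): list=[48, 1, 10, 8, 2] cursor@1

Answer: 48 1 10 8 2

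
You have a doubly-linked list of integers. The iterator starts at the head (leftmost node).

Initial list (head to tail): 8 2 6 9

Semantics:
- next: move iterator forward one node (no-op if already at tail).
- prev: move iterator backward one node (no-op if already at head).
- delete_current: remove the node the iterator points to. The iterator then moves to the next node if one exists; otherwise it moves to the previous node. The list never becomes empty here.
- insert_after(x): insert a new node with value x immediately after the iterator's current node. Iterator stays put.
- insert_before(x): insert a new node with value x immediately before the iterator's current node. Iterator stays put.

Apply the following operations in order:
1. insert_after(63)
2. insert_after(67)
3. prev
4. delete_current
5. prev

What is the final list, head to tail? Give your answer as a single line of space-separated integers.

Answer: 67 63 2 6 9

Derivation:
After 1 (insert_after(63)): list=[8, 63, 2, 6, 9] cursor@8
After 2 (insert_after(67)): list=[8, 67, 63, 2, 6, 9] cursor@8
After 3 (prev): list=[8, 67, 63, 2, 6, 9] cursor@8
After 4 (delete_current): list=[67, 63, 2, 6, 9] cursor@67
After 5 (prev): list=[67, 63, 2, 6, 9] cursor@67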